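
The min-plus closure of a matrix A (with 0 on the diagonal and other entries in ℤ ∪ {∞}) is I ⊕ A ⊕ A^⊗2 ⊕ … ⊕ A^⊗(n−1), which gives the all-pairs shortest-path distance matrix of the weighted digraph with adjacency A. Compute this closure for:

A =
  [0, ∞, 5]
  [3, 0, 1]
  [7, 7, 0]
Closure =
  [0, 12, 5]
  [3, 0, 1]
  [7, 7, 0]

This is the Floyd-Warshall all-pairs shortest-path computation. For each intermediate vertex k = 0, 1, …, 2, update dist[i][j] ← min(dist[i][j], dist[i][k] + dist[k][j]). The final matrix gives, for each (i, j), the minimum total weight of any directed path from i to j (possibly empty when i = j).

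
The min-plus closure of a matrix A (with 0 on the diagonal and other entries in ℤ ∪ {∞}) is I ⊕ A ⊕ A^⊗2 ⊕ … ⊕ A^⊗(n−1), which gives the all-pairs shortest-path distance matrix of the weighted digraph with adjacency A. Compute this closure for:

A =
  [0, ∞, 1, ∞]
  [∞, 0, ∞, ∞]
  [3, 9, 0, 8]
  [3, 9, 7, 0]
Closure =
  [0, 10, 1, 9]
  [∞, 0, ∞, ∞]
  [3, 9, 0, 8]
  [3, 9, 4, 0]

This is the Floyd-Warshall all-pairs shortest-path computation. For each intermediate vertex k = 0, 1, …, 3, update dist[i][j] ← min(dist[i][j], dist[i][k] + dist[k][j]). The final matrix gives, for each (i, j), the minimum total weight of any directed path from i to j (possibly empty when i = j).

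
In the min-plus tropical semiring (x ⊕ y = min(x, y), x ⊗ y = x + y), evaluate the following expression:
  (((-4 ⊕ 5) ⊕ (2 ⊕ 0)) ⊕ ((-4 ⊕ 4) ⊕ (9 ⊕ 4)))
(((-4 ⊕ 5) ⊕ (2 ⊕ 0)) ⊕ ((-4 ⊕ 4) ⊕ (9 ⊕ 4))) = -4

Expand innermost to outermost. Recall ⊕ takes the minimum of its arguments and ⊗ takes their sum. Working out the expression (((-4 ⊕ 5) ⊕ (2 ⊕ 0)) ⊕ ((-4 ⊕ 4) ⊕ (9 ⊕ 4))) gives -4.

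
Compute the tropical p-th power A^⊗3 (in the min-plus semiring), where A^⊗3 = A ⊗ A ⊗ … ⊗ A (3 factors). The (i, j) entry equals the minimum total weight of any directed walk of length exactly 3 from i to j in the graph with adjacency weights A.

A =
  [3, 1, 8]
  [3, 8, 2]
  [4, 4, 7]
A^⊗3 =
  [7, 5, 6]
  [7, 7, 6]
  [8, 8, 7]

Each entry (A^⊗3)_ij equals the minimum over all length-3 walks i = v_0 → v_1 → … → v_3 = j of Σ_t A[v_t][v_{t+1}]. For example, for (i, j) = (0, 2) we minimise over 9 possible intermediate vertex sequences; the minimum is 6, attained along the walk 0 → 0 → 1 → 2.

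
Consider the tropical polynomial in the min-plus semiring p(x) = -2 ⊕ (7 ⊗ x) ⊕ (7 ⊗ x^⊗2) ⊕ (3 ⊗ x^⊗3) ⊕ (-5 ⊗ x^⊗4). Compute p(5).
p(5) = -2

A tropical monomial a ⊗ x^⊗i evaluates to a + i · x. Evaluating each term at x = 5:
  Term 0 contributes -2 + 0 · 5 = -2
  Term 1 contributes 7 + 1 · 5 = 12
  Term 2 contributes 7 + 2 · 5 = 17
  Term 3 contributes 3 + 3 · 5 = 18
  Term 4 contributes -5 + 4 · 5 = 15
p(5) = ⊕ of these = min[-2, 12, 17, 18, 15] = -2.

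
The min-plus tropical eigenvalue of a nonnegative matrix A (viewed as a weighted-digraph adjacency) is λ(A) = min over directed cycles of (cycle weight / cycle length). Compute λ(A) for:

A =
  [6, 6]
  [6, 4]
λ(A) = 4

Enumerate directed cycles and compute their means (weight / length). Sample:
  cycle 0 → 0: weight = 6, length = 1, mean = 6/1 ≈ 6.000
  cycle 1 → 1: weight = 4, length = 1, mean = 4/1 ≈ 4.000
  cycle 0 → 1 → 0: weight = 12, length = 2, mean = 12/2 ≈ 6.000
  cycle 1 → 0 → 1: weight = 12, length = 2, mean = 12/2 ≈ 6.000
Minimum mean = 4.000, attained e.g. along the cycle 1 → 1 with weight 4 and length 1. So λ(A) = 4/1 = 4.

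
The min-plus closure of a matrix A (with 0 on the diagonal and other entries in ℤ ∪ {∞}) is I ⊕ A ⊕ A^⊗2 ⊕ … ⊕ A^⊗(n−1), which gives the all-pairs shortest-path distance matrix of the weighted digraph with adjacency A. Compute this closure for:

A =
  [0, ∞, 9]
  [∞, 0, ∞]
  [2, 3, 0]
Closure =
  [0, 12, 9]
  [∞, 0, ∞]
  [2, 3, 0]

This is the Floyd-Warshall all-pairs shortest-path computation. For each intermediate vertex k = 0, 1, …, 2, update dist[i][j] ← min(dist[i][j], dist[i][k] + dist[k][j]). The final matrix gives, for each (i, j), the minimum total weight of any directed path from i to j (possibly empty when i = j).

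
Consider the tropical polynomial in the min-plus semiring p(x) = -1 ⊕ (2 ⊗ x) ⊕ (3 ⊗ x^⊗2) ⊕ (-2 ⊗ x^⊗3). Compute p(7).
p(7) = -1

A tropical monomial a ⊗ x^⊗i evaluates to a + i · x. Evaluating each term at x = 7:
  Term 0 contributes -1 + 0 · 7 = -1
  Term 1 contributes 2 + 1 · 7 = 9
  Term 2 contributes 3 + 2 · 7 = 17
  Term 3 contributes -2 + 3 · 7 = 19
p(7) = ⊕ of these = min[-1, 9, 17, 19] = -1.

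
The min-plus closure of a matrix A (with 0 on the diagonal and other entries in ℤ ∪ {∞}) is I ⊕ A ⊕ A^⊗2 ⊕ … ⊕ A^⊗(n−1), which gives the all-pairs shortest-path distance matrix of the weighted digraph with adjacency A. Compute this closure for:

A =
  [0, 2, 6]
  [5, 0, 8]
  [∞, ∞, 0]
Closure =
  [0, 2, 6]
  [5, 0, 8]
  [∞, ∞, 0]

This is the Floyd-Warshall all-pairs shortest-path computation. For each intermediate vertex k = 0, 1, …, 2, update dist[i][j] ← min(dist[i][j], dist[i][k] + dist[k][j]). The final matrix gives, for each (i, j), the minimum total weight of any directed path from i to j (possibly empty when i = j).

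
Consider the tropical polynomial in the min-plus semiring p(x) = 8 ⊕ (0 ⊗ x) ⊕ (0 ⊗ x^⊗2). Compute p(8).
p(8) = 8

A tropical monomial a ⊗ x^⊗i evaluates to a + i · x. Evaluating each term at x = 8:
  Term 0 contributes 8 + 0 · 8 = 8
  Term 1 contributes 0 + 1 · 8 = 8
  Term 2 contributes 0 + 2 · 8 = 16
p(8) = ⊕ of these = min[8, 8, 16] = 8.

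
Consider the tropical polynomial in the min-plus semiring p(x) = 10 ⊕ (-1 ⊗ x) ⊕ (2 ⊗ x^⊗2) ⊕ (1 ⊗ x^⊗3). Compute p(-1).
p(-1) = -2

A tropical monomial a ⊗ x^⊗i evaluates to a + i · x. Evaluating each term at x = -1:
  Term 0 contributes 10 + 0 · -1 = 10
  Term 1 contributes -1 + 1 · -1 = -2
  Term 2 contributes 2 + 2 · -1 = 0
  Term 3 contributes 1 + 3 · -1 = -2
p(-1) = ⊕ of these = min[10, -2, 0, -2] = -2.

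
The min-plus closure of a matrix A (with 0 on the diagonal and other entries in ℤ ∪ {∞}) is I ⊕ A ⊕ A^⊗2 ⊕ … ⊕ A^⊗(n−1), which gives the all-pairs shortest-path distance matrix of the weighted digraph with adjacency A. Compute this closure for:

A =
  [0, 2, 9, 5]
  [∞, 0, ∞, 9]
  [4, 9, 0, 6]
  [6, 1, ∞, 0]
Closure =
  [0, 2, 9, 5]
  [15, 0, 24, 9]
  [4, 6, 0, 6]
  [6, 1, 15, 0]

This is the Floyd-Warshall all-pairs shortest-path computation. For each intermediate vertex k = 0, 1, …, 3, update dist[i][j] ← min(dist[i][j], dist[i][k] + dist[k][j]). The final matrix gives, for each (i, j), the minimum total weight of any directed path from i to j (possibly empty when i = j).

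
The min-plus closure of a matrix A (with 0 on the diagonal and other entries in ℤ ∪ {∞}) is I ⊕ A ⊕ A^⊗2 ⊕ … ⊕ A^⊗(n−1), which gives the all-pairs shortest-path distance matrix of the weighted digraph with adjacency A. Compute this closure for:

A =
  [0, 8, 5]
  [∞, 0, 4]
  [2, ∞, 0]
Closure =
  [0, 8, 5]
  [6, 0, 4]
  [2, 10, 0]

This is the Floyd-Warshall all-pairs shortest-path computation. For each intermediate vertex k = 0, 1, …, 2, update dist[i][j] ← min(dist[i][j], dist[i][k] + dist[k][j]). The final matrix gives, for each (i, j), the minimum total weight of any directed path from i to j (possibly empty when i = j).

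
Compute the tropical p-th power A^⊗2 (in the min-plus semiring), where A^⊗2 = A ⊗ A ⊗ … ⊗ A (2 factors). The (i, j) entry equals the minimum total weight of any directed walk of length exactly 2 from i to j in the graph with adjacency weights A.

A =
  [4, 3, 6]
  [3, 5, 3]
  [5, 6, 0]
A^⊗2 =
  [6, 7, 6]
  [7, 6, 3]
  [5, 6, 0]

Each entry (A^⊗2)_ij equals the minimum over all length-2 walks i = v_0 → v_1 → … → v_2 = j of Σ_t A[v_t][v_{t+1}]. For example, for (i, j) = (0, 2) we minimise over 3 possible intermediate vertex sequences; the minimum is 6, attained along the walk 0 → 1 → 2.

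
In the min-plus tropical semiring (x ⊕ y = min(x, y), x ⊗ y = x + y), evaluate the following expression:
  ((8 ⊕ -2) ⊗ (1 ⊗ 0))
((8 ⊕ -2) ⊗ (1 ⊗ 0)) = -1

Expand innermost to outermost. Recall ⊕ takes the minimum of its arguments and ⊗ takes their sum. Working out the expression ((8 ⊕ -2) ⊗ (1 ⊗ 0)) gives -1.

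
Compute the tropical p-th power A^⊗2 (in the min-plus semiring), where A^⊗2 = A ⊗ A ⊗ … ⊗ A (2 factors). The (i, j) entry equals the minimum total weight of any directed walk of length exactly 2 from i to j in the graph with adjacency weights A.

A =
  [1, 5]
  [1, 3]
A^⊗2 =
  [2, 6]
  [2, 6]

Each entry (A^⊗2)_ij equals the minimum over all length-2 walks i = v_0 → v_1 → … → v_2 = j of Σ_t A[v_t][v_{t+1}]. For example, for (i, j) = (0, 1) we minimise over 2 possible intermediate vertex sequences; the minimum is 6, attained along the walk 0 → 0 → 1.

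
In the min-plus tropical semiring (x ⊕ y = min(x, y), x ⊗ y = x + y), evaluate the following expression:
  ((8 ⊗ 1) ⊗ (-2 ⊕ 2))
((8 ⊗ 1) ⊗ (-2 ⊕ 2)) = 7

Expand innermost to outermost. Recall ⊕ takes the minimum of its arguments and ⊗ takes their sum. Working out the expression ((8 ⊗ 1) ⊗ (-2 ⊕ 2)) gives 7.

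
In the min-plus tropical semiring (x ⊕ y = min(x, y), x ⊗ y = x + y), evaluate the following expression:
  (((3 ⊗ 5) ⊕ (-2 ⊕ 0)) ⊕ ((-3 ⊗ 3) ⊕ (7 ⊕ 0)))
(((3 ⊗ 5) ⊕ (-2 ⊕ 0)) ⊕ ((-3 ⊗ 3) ⊕ (7 ⊕ 0))) = -2

Expand innermost to outermost. Recall ⊕ takes the minimum of its arguments and ⊗ takes their sum. Working out the expression (((3 ⊗ 5) ⊕ (-2 ⊕ 0)) ⊕ ((-3 ⊗ 3) ⊕ (7 ⊕ 0))) gives -2.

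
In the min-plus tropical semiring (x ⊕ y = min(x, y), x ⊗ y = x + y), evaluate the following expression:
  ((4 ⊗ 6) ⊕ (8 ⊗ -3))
((4 ⊗ 6) ⊕ (8 ⊗ -3)) = 5

Expand innermost to outermost. Recall ⊕ takes the minimum of its arguments and ⊗ takes their sum. Working out the expression ((4 ⊗ 6) ⊕ (8 ⊗ -3)) gives 5.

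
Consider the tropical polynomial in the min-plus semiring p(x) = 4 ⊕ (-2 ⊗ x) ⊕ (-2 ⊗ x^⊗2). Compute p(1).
p(1) = -1

A tropical monomial a ⊗ x^⊗i evaluates to a + i · x. Evaluating each term at x = 1:
  Term 0 contributes 4 + 0 · 1 = 4
  Term 1 contributes -2 + 1 · 1 = -1
  Term 2 contributes -2 + 2 · 1 = 0
p(1) = ⊕ of these = min[4, -1, 0] = -1.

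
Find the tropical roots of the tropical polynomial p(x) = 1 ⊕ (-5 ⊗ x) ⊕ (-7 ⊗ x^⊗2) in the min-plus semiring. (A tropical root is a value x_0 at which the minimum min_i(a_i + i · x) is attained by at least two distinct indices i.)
Roots: {2, 6}

Each tropical root is a break point of the lower envelope of the lines y = a_i + i · x (there are 3 lines, with slopes 0, 1, ..., 2). Only the lines that attain the minimum somewhere contribute to roots; other lines are dominated. Here the surviving (envelope) indices are i = 2, i = 1, i = 0.
Intersections between consecutive envelope lines give the roots: for adjacent envelope indices i < j the intersection is x = (a_i − a_j) / (j − i). Reading off the sorted break points: {2, 6}.
Verification: at each break x_0, at least two indices attain the minimum of min_i(a_i + i · x_0).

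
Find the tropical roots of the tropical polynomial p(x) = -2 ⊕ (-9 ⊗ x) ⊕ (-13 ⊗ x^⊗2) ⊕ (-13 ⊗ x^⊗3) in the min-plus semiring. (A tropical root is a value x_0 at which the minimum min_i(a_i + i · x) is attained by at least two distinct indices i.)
Roots: {0, 4, 7}

Each tropical root is a break point of the lower envelope of the lines y = a_i + i · x (there are 4 lines, with slopes 0, 1, ..., 3). Only the lines that attain the minimum somewhere contribute to roots; other lines are dominated. Here the surviving (envelope) indices are i = 3, i = 2, i = 1, i = 0.
Intersections between consecutive envelope lines give the roots: for adjacent envelope indices i < j the intersection is x = (a_i − a_j) / (j − i). Reading off the sorted break points: {0, 4, 7}.
Verification: at each break x_0, at least two indices attain the minimum of min_i(a_i + i · x_0).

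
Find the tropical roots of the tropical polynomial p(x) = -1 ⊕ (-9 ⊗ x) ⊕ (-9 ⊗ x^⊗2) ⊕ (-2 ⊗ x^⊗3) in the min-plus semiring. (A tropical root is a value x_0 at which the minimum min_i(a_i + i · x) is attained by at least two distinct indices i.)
Roots: {-7, 0, 8}

Each tropical root is a break point of the lower envelope of the lines y = a_i + i · x (there are 4 lines, with slopes 0, 1, ..., 3). Only the lines that attain the minimum somewhere contribute to roots; other lines are dominated. Here the surviving (envelope) indices are i = 3, i = 2, i = 1, i = 0.
Intersections between consecutive envelope lines give the roots: for adjacent envelope indices i < j the intersection is x = (a_i − a_j) / (j − i). Reading off the sorted break points: {-7, 0, 8}.
Verification: at each break x_0, at least two indices attain the minimum of min_i(a_i + i · x_0).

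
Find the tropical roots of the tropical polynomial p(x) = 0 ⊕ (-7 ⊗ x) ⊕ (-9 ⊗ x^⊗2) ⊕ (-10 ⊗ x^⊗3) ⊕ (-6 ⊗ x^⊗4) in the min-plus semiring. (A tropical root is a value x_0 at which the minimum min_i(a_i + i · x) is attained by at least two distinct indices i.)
Roots: {-4, 1, 2, 7}

Each tropical root is a break point of the lower envelope of the lines y = a_i + i · x (there are 5 lines, with slopes 0, 1, ..., 4). Only the lines that attain the minimum somewhere contribute to roots; other lines are dominated. Here the surviving (envelope) indices are i = 4, i = 3, i = 2, i = 1, i = 0.
Intersections between consecutive envelope lines give the roots: for adjacent envelope indices i < j the intersection is x = (a_i − a_j) / (j − i). Reading off the sorted break points: {-4, 1, 2, 7}.
Verification: at each break x_0, at least two indices attain the minimum of min_i(a_i + i · x_0).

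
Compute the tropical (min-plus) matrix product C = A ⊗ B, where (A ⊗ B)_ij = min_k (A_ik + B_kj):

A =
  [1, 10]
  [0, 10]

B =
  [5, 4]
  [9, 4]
A ⊗ B =
  [6, 5]
  [5, 4]

Apply the min-plus product entry-by-entry:
  C[0][0] = min over k of (A[0][0] + B[0][0] = 1 + 5 = 6, A[0][1] + B[1][0] = 10 + 9 = 19) = 6 (attained at k = 0)
  C[0][1] = min over k of (A[0][0] + B[0][1] = 1 + 4 = 5, A[0][1] + B[1][1] = 10 + 4 = 14) = 5 (attained at k = 0)
  C[1][0] = min over k of (A[1][0] + B[0][0] = 0 + 5 = 5, A[1][1] + B[1][0] = 10 + 9 = 19) = 5 (attained at k = 0)
  C[1][1] = min over k of (A[1][0] + B[0][1] = 0 + 4 = 4, A[1][1] + B[1][1] = 10 + 4 = 14) = 4 (attained at k = 0)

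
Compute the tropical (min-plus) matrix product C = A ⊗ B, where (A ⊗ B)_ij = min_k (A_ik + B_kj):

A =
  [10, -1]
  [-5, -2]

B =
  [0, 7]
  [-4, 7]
A ⊗ B =
  [-5, 6]
  [-6, 2]

Apply the min-plus product entry-by-entry:
  C[0][0] = min over k of (A[0][0] + B[0][0] = 10 + 0 = 10, A[0][1] + B[1][0] = -1 + -4 = -5) = -5 (attained at k = 1)
  C[0][1] = min over k of (A[0][0] + B[0][1] = 10 + 7 = 17, A[0][1] + B[1][1] = -1 + 7 = 6) = 6 (attained at k = 1)
  C[1][0] = min over k of (A[1][0] + B[0][0] = -5 + 0 = -5, A[1][1] + B[1][0] = -2 + -4 = -6) = -6 (attained at k = 1)
  C[1][1] = min over k of (A[1][0] + B[0][1] = -5 + 7 = 2, A[1][1] + B[1][1] = -2 + 7 = 5) = 2 (attained at k = 0)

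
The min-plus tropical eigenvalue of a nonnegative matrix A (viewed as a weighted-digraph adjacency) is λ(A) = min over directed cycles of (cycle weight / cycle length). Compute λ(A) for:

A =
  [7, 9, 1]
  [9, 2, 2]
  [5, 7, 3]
λ(A) = 2

Enumerate directed cycles and compute their means (weight / length). Sample:
  cycle 0 → 0: weight = 7, length = 1, mean = 7/1 ≈ 7.000
  cycle 1 → 1: weight = 2, length = 1, mean = 2/1 ≈ 2.000
  cycle 2 → 2: weight = 3, length = 1, mean = 3/1 ≈ 3.000
  cycle 0 → 1 → 0: weight = 18, length = 2, mean = 18/2 ≈ 9.000
  cycle 0 → 2 → 0: weight = 6, length = 2, mean = 6/2 ≈ 3.000
  cycle 1 → 0 → 1: weight = 18, length = 2, mean = 18/2 ≈ 9.000
Minimum mean = 2.000, attained e.g. along the cycle 1 → 1 with weight 2 and length 1. So λ(A) = 2/1 = 2.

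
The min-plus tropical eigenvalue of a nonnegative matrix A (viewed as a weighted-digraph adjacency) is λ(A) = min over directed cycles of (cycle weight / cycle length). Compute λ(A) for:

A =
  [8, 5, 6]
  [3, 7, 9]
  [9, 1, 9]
λ(A) = 10/3

Enumerate directed cycles and compute their means (weight / length). Sample:
  cycle 0 → 0: weight = 8, length = 1, mean = 8/1 ≈ 8.000
  cycle 1 → 1: weight = 7, length = 1, mean = 7/1 ≈ 7.000
  cycle 2 → 2: weight = 9, length = 1, mean = 9/1 ≈ 9.000
  cycle 0 → 1 → 0: weight = 8, length = 2, mean = 8/2 ≈ 4.000
  cycle 0 → 2 → 0: weight = 15, length = 2, mean = 15/2 ≈ 7.500
  cycle 1 → 0 → 1: weight = 8, length = 2, mean = 8/2 ≈ 4.000
Minimum mean = 3.333, attained e.g. along the cycle 0 → 2 → 1 → 0 with weight 10 and length 3. So λ(A) = 10/3 = 10/3.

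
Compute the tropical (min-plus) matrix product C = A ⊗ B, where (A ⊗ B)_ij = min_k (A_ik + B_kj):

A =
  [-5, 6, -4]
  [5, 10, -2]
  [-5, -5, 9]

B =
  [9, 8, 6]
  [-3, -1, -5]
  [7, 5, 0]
A ⊗ B =
  [3, 1, -4]
  [5, 3, -2]
  [-8, -6, -10]

Apply the min-plus product entry-by-entry:
  C[0][0] = min over k of (A[0][0] + B[0][0] = -5 + 9 = 4, A[0][1] + B[1][0] = 6 + -3 = 3, A[0][2] + B[2][0] = -4 + 7 = 3) = 3 (attained at k = 1)
  C[0][1] = min over k of (A[0][0] + B[0][1] = -5 + 8 = 3, A[0][1] + B[1][1] = 6 + -1 = 5, A[0][2] + B[2][1] = -4 + 5 = 1) = 1 (attained at k = 2)
  C[0][2] = min over k of (A[0][0] + B[0][2] = -5 + 6 = 1, A[0][1] + B[1][2] = 6 + -5 = 1, A[0][2] + B[2][2] = -4 + 0 = -4) = -4 (attained at k = 2)
  C[1][0] = min over k of (A[1][0] + B[0][0] = 5 + 9 = 14, A[1][1] + B[1][0] = 10 + -3 = 7, A[1][2] + B[2][0] = -2 + 7 = 5) = 5 (attained at k = 2)
  C[1][1] = min over k of (A[1][0] + B[0][1] = 5 + 8 = 13, A[1][1] + B[1][1] = 10 + -1 = 9, A[1][2] + B[2][1] = -2 + 5 = 3) = 3 (attained at k = 2)
  C[1][2] = min over k of (A[1][0] + B[0][2] = 5 + 6 = 11, A[1][1] + B[1][2] = 10 + -5 = 5, A[1][2] + B[2][2] = -2 + 0 = -2) = -2 (attained at k = 2)
  C[2][0] = min over k of (A[2][0] + B[0][0] = -5 + 9 = 4, A[2][1] + B[1][0] = -5 + -3 = -8, A[2][2] + B[2][0] = 9 + 7 = 16) = -8 (attained at k = 1)
  C[2][1] = min over k of (A[2][0] + B[0][1] = -5 + 8 = 3, A[2][1] + B[1][1] = -5 + -1 = -6, A[2][2] + B[2][1] = 9 + 5 = 14) = -6 (attained at k = 1)
  C[2][2] = min over k of (A[2][0] + B[0][2] = -5 + 6 = 1, A[2][1] + B[1][2] = -5 + -5 = -10, A[2][2] + B[2][2] = 9 + 0 = 9) = -10 (attained at k = 1)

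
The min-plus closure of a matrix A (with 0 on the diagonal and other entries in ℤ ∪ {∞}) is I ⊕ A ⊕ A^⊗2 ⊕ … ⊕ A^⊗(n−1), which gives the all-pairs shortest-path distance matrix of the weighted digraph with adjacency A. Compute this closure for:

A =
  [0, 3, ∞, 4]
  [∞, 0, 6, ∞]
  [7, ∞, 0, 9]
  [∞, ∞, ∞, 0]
Closure =
  [0, 3, 9, 4]
  [13, 0, 6, 15]
  [7, 10, 0, 9]
  [∞, ∞, ∞, 0]

This is the Floyd-Warshall all-pairs shortest-path computation. For each intermediate vertex k = 0, 1, …, 3, update dist[i][j] ← min(dist[i][j], dist[i][k] + dist[k][j]). The final matrix gives, for each (i, j), the minimum total weight of any directed path from i to j (possibly empty when i = j).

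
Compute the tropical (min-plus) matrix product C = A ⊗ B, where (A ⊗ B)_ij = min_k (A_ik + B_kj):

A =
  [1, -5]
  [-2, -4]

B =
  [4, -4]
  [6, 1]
A ⊗ B =
  [1, -4]
  [2, -6]

Apply the min-plus product entry-by-entry:
  C[0][0] = min over k of (A[0][0] + B[0][0] = 1 + 4 = 5, A[0][1] + B[1][0] = -5 + 6 = 1) = 1 (attained at k = 1)
  C[0][1] = min over k of (A[0][0] + B[0][1] = 1 + -4 = -3, A[0][1] + B[1][1] = -5 + 1 = -4) = -4 (attained at k = 1)
  C[1][0] = min over k of (A[1][0] + B[0][0] = -2 + 4 = 2, A[1][1] + B[1][0] = -4 + 6 = 2) = 2 (attained at k = 0)
  C[1][1] = min over k of (A[1][0] + B[0][1] = -2 + -4 = -6, A[1][1] + B[1][1] = -4 + 1 = -3) = -6 (attained at k = 0)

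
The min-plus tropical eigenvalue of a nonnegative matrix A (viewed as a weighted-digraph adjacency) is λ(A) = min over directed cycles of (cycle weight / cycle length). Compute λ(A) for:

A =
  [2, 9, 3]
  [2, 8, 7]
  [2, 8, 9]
λ(A) = 2

Enumerate directed cycles and compute their means (weight / length). Sample:
  cycle 0 → 0: weight = 2, length = 1, mean = 2/1 ≈ 2.000
  cycle 1 → 1: weight = 8, length = 1, mean = 8/1 ≈ 8.000
  cycle 2 → 2: weight = 9, length = 1, mean = 9/1 ≈ 9.000
  cycle 0 → 1 → 0: weight = 11, length = 2, mean = 11/2 ≈ 5.500
  cycle 0 → 2 → 0: weight = 5, length = 2, mean = 5/2 ≈ 2.500
  cycle 1 → 0 → 1: weight = 11, length = 2, mean = 11/2 ≈ 5.500
Minimum mean = 2.000, attained e.g. along the cycle 0 → 0 with weight 2 and length 1. So λ(A) = 2/1 = 2.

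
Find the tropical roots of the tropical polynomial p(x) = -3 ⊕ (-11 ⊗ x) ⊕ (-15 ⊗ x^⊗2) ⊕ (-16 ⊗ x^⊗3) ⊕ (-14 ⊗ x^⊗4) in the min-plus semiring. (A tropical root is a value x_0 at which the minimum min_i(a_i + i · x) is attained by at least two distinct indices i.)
Roots: {-2, 1, 4, 8}

Each tropical root is a break point of the lower envelope of the lines y = a_i + i · x (there are 5 lines, with slopes 0, 1, ..., 4). Only the lines that attain the minimum somewhere contribute to roots; other lines are dominated. Here the surviving (envelope) indices are i = 4, i = 3, i = 2, i = 1, i = 0.
Intersections between consecutive envelope lines give the roots: for adjacent envelope indices i < j the intersection is x = (a_i − a_j) / (j − i). Reading off the sorted break points: {-2, 1, 4, 8}.
Verification: at each break x_0, at least two indices attain the minimum of min_i(a_i + i · x_0).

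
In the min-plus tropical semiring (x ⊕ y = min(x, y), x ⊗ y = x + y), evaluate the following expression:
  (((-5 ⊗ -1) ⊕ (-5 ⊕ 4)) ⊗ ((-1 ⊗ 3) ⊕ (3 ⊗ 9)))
(((-5 ⊗ -1) ⊕ (-5 ⊕ 4)) ⊗ ((-1 ⊗ 3) ⊕ (3 ⊗ 9))) = -4

Expand innermost to outermost. Recall ⊕ takes the minimum of its arguments and ⊗ takes their sum. Working out the expression (((-5 ⊗ -1) ⊕ (-5 ⊕ 4)) ⊗ ((-1 ⊗ 3) ⊕ (3 ⊗ 9))) gives -4.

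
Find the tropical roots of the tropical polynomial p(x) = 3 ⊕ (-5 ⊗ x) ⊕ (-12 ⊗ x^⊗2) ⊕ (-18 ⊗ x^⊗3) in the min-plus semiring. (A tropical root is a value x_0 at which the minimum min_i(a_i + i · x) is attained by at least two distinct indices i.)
Roots: {6, 7, 8}

Each tropical root is a break point of the lower envelope of the lines y = a_i + i · x (there are 4 lines, with slopes 0, 1, ..., 3). Only the lines that attain the minimum somewhere contribute to roots; other lines are dominated. Here the surviving (envelope) indices are i = 3, i = 2, i = 1, i = 0.
Intersections between consecutive envelope lines give the roots: for adjacent envelope indices i < j the intersection is x = (a_i − a_j) / (j − i). Reading off the sorted break points: {6, 7, 8}.
Verification: at each break x_0, at least two indices attain the minimum of min_i(a_i + i · x_0).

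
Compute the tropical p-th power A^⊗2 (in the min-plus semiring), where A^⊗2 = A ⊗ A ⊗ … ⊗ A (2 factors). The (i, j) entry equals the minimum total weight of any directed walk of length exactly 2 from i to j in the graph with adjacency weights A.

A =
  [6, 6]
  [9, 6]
A^⊗2 =
  [12, 12]
  [15, 12]

Each entry (A^⊗2)_ij equals the minimum over all length-2 walks i = v_0 → v_1 → … → v_2 = j of Σ_t A[v_t][v_{t+1}]. For example, for (i, j) = (0, 1) we minimise over 2 possible intermediate vertex sequences; the minimum is 12, attained along the walk 0 → 0 → 1.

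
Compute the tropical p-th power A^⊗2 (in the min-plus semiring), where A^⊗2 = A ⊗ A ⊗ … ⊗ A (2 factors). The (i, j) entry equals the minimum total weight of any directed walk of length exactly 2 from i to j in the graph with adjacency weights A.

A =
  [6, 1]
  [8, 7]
A^⊗2 =
  [9, 7]
  [14, 9]

Each entry (A^⊗2)_ij equals the minimum over all length-2 walks i = v_0 → v_1 → … → v_2 = j of Σ_t A[v_t][v_{t+1}]. For example, for (i, j) = (0, 1) we minimise over 2 possible intermediate vertex sequences; the minimum is 7, attained along the walk 0 → 0 → 1.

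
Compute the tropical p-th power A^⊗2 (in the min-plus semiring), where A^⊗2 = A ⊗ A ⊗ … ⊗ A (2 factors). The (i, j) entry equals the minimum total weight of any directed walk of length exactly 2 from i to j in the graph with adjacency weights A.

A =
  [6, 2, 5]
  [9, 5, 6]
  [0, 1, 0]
A^⊗2 =
  [5, 6, 5]
  [6, 7, 6]
  [0, 1, 0]

Each entry (A^⊗2)_ij equals the minimum over all length-2 walks i = v_0 → v_1 → … → v_2 = j of Σ_t A[v_t][v_{t+1}]. For example, for (i, j) = (0, 2) we minimise over 3 possible intermediate vertex sequences; the minimum is 5, attained along the walk 0 → 2 → 2.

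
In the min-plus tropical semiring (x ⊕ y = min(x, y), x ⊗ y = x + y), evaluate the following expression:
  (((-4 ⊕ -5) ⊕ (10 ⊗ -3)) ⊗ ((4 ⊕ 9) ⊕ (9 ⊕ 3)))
(((-4 ⊕ -5) ⊕ (10 ⊗ -3)) ⊗ ((4 ⊕ 9) ⊕ (9 ⊕ 3))) = -2

Expand innermost to outermost. Recall ⊕ takes the minimum of its arguments and ⊗ takes their sum. Working out the expression (((-4 ⊕ -5) ⊕ (10 ⊗ -3)) ⊗ ((4 ⊕ 9) ⊕ (9 ⊕ 3))) gives -2.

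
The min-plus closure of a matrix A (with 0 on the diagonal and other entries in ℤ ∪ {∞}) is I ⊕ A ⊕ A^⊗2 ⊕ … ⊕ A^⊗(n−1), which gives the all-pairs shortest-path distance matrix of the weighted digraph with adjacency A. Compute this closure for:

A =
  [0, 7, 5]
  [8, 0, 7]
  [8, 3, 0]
Closure =
  [0, 7, 5]
  [8, 0, 7]
  [8, 3, 0]

This is the Floyd-Warshall all-pairs shortest-path computation. For each intermediate vertex k = 0, 1, …, 2, update dist[i][j] ← min(dist[i][j], dist[i][k] + dist[k][j]). The final matrix gives, for each (i, j), the minimum total weight of any directed path from i to j (possibly empty when i = j).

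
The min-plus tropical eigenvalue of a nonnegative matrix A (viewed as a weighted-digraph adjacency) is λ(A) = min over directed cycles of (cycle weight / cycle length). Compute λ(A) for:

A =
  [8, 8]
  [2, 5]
λ(A) = 5

Enumerate directed cycles and compute their means (weight / length). Sample:
  cycle 0 → 0: weight = 8, length = 1, mean = 8/1 ≈ 8.000
  cycle 1 → 1: weight = 5, length = 1, mean = 5/1 ≈ 5.000
  cycle 0 → 1 → 0: weight = 10, length = 2, mean = 10/2 ≈ 5.000
  cycle 1 → 0 → 1: weight = 10, length = 2, mean = 10/2 ≈ 5.000
Minimum mean = 5.000, attained e.g. along the cycle 1 → 1 with weight 5 and length 1. So λ(A) = 5/1 = 5.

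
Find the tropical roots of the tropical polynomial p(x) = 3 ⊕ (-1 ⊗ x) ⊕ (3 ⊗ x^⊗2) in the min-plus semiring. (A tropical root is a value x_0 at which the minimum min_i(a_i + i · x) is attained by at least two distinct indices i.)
Roots: {-4, 4}

Each tropical root is a break point of the lower envelope of the lines y = a_i + i · x (there are 3 lines, with slopes 0, 1, ..., 2). Only the lines that attain the minimum somewhere contribute to roots; other lines are dominated. Here the surviving (envelope) indices are i = 2, i = 1, i = 0.
Intersections between consecutive envelope lines give the roots: for adjacent envelope indices i < j the intersection is x = (a_i − a_j) / (j − i). Reading off the sorted break points: {-4, 4}.
Verification: at each break x_0, at least two indices attain the minimum of min_i(a_i + i · x_0).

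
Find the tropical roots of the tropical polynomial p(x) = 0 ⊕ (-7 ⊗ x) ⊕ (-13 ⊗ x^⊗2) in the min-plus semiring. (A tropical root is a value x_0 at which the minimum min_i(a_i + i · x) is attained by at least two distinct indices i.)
Roots: {6, 7}

Each tropical root is a break point of the lower envelope of the lines y = a_i + i · x (there are 3 lines, with slopes 0, 1, ..., 2). Only the lines that attain the minimum somewhere contribute to roots; other lines are dominated. Here the surviving (envelope) indices are i = 2, i = 1, i = 0.
Intersections between consecutive envelope lines give the roots: for adjacent envelope indices i < j the intersection is x = (a_i − a_j) / (j − i). Reading off the sorted break points: {6, 7}.
Verification: at each break x_0, at least two indices attain the minimum of min_i(a_i + i · x_0).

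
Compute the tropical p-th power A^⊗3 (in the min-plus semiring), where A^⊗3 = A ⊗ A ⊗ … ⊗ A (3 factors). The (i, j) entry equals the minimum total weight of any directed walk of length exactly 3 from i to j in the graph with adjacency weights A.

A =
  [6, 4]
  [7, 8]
A^⊗3 =
  [17, 15]
  [18, 17]

Each entry (A^⊗3)_ij equals the minimum over all length-3 walks i = v_0 → v_1 → … → v_3 = j of Σ_t A[v_t][v_{t+1}]. For example, for (i, j) = (0, 1) we minimise over 4 possible intermediate vertex sequences; the minimum is 15, attained along the walk 0 → 1 → 0 → 1.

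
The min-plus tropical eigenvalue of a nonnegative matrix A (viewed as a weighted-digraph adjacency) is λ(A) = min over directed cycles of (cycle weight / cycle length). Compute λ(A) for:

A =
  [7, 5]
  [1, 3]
λ(A) = 3

Enumerate directed cycles and compute their means (weight / length). Sample:
  cycle 0 → 0: weight = 7, length = 1, mean = 7/1 ≈ 7.000
  cycle 1 → 1: weight = 3, length = 1, mean = 3/1 ≈ 3.000
  cycle 0 → 1 → 0: weight = 6, length = 2, mean = 6/2 ≈ 3.000
  cycle 1 → 0 → 1: weight = 6, length = 2, mean = 6/2 ≈ 3.000
Minimum mean = 3.000, attained e.g. along the cycle 1 → 1 with weight 3 and length 1. So λ(A) = 3/1 = 3.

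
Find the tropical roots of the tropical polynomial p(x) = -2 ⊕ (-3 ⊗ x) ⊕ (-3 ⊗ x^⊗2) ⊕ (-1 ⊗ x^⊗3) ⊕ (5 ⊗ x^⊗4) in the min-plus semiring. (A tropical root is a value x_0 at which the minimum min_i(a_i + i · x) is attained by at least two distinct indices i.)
Roots: {-6, -2, 0, 1}

Each tropical root is a break point of the lower envelope of the lines y = a_i + i · x (there are 5 lines, with slopes 0, 1, ..., 4). Only the lines that attain the minimum somewhere contribute to roots; other lines are dominated. Here the surviving (envelope) indices are i = 4, i = 3, i = 2, i = 1, i = 0.
Intersections between consecutive envelope lines give the roots: for adjacent envelope indices i < j the intersection is x = (a_i − a_j) / (j − i). Reading off the sorted break points: {-6, -2, 0, 1}.
Verification: at each break x_0, at least two indices attain the minimum of min_i(a_i + i · x_0).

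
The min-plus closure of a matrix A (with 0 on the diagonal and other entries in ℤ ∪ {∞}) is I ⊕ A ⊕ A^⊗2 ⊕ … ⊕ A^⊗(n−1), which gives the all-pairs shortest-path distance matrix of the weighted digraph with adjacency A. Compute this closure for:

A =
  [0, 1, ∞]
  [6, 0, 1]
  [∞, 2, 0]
Closure =
  [0, 1, 2]
  [6, 0, 1]
  [8, 2, 0]

This is the Floyd-Warshall all-pairs shortest-path computation. For each intermediate vertex k = 0, 1, …, 2, update dist[i][j] ← min(dist[i][j], dist[i][k] + dist[k][j]). The final matrix gives, for each (i, j), the minimum total weight of any directed path from i to j (possibly empty when i = j).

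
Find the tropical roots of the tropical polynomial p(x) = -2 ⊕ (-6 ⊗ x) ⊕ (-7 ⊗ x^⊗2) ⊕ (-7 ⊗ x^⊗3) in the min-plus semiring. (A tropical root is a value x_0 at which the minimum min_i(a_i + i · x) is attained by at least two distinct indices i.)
Roots: {0, 1, 4}

Each tropical root is a break point of the lower envelope of the lines y = a_i + i · x (there are 4 lines, with slopes 0, 1, ..., 3). Only the lines that attain the minimum somewhere contribute to roots; other lines are dominated. Here the surviving (envelope) indices are i = 3, i = 2, i = 1, i = 0.
Intersections between consecutive envelope lines give the roots: for adjacent envelope indices i < j the intersection is x = (a_i − a_j) / (j − i). Reading off the sorted break points: {0, 1, 4}.
Verification: at each break x_0, at least two indices attain the minimum of min_i(a_i + i · x_0).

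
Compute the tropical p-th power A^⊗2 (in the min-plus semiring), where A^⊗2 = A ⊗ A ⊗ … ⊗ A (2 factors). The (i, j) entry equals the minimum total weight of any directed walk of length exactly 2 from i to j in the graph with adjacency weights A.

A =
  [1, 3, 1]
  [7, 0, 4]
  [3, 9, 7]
A^⊗2 =
  [2, 3, 2]
  [7, 0, 4]
  [4, 6, 4]

Each entry (A^⊗2)_ij equals the minimum over all length-2 walks i = v_0 → v_1 → … → v_2 = j of Σ_t A[v_t][v_{t+1}]. For example, for (i, j) = (0, 2) we minimise over 3 possible intermediate vertex sequences; the minimum is 2, attained along the walk 0 → 0 → 2.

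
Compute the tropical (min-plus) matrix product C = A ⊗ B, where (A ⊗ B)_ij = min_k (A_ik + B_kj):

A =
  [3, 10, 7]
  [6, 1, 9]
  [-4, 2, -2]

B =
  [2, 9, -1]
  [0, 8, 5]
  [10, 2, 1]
A ⊗ B =
  [5, 9, 2]
  [1, 9, 5]
  [-2, 0, -5]

Apply the min-plus product entry-by-entry:
  C[0][0] = min over k of (A[0][0] + B[0][0] = 3 + 2 = 5, A[0][1] + B[1][0] = 10 + 0 = 10, A[0][2] + B[2][0] = 7 + 10 = 17) = 5 (attained at k = 0)
  C[0][1] = min over k of (A[0][0] + B[0][1] = 3 + 9 = 12, A[0][1] + B[1][1] = 10 + 8 = 18, A[0][2] + B[2][1] = 7 + 2 = 9) = 9 (attained at k = 2)
  C[0][2] = min over k of (A[0][0] + B[0][2] = 3 + -1 = 2, A[0][1] + B[1][2] = 10 + 5 = 15, A[0][2] + B[2][2] = 7 + 1 = 8) = 2 (attained at k = 0)
  C[1][0] = min over k of (A[1][0] + B[0][0] = 6 + 2 = 8, A[1][1] + B[1][0] = 1 + 0 = 1, A[1][2] + B[2][0] = 9 + 10 = 19) = 1 (attained at k = 1)
  C[1][1] = min over k of (A[1][0] + B[0][1] = 6 + 9 = 15, A[1][1] + B[1][1] = 1 + 8 = 9, A[1][2] + B[2][1] = 9 + 2 = 11) = 9 (attained at k = 1)
  C[1][2] = min over k of (A[1][0] + B[0][2] = 6 + -1 = 5, A[1][1] + B[1][2] = 1 + 5 = 6, A[1][2] + B[2][2] = 9 + 1 = 10) = 5 (attained at k = 0)
  C[2][0] = min over k of (A[2][0] + B[0][0] = -4 + 2 = -2, A[2][1] + B[1][0] = 2 + 0 = 2, A[2][2] + B[2][0] = -2 + 10 = 8) = -2 (attained at k = 0)
  C[2][1] = min over k of (A[2][0] + B[0][1] = -4 + 9 = 5, A[2][1] + B[1][1] = 2 + 8 = 10, A[2][2] + B[2][1] = -2 + 2 = 0) = 0 (attained at k = 2)
  C[2][2] = min over k of (A[2][0] + B[0][2] = -4 + -1 = -5, A[2][1] + B[1][2] = 2 + 5 = 7, A[2][2] + B[2][2] = -2 + 1 = -1) = -5 (attained at k = 0)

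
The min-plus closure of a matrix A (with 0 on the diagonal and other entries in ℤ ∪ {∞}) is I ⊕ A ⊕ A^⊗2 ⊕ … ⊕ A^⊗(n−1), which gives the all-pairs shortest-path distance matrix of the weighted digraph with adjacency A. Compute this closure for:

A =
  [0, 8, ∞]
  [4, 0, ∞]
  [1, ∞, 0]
Closure =
  [0, 8, ∞]
  [4, 0, ∞]
  [1, 9, 0]

This is the Floyd-Warshall all-pairs shortest-path computation. For each intermediate vertex k = 0, 1, …, 2, update dist[i][j] ← min(dist[i][j], dist[i][k] + dist[k][j]). The final matrix gives, for each (i, j), the minimum total weight of any directed path from i to j (possibly empty when i = j).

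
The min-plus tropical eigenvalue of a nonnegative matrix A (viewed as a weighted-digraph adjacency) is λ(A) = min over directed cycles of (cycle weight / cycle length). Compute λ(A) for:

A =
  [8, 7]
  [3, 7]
λ(A) = 5

Enumerate directed cycles and compute their means (weight / length). Sample:
  cycle 0 → 0: weight = 8, length = 1, mean = 8/1 ≈ 8.000
  cycle 1 → 1: weight = 7, length = 1, mean = 7/1 ≈ 7.000
  cycle 0 → 1 → 0: weight = 10, length = 2, mean = 10/2 ≈ 5.000
  cycle 1 → 0 → 1: weight = 10, length = 2, mean = 10/2 ≈ 5.000
Minimum mean = 5.000, attained e.g. along the cycle 0 → 1 → 0 with weight 10 and length 2. So λ(A) = 10/2 = 5.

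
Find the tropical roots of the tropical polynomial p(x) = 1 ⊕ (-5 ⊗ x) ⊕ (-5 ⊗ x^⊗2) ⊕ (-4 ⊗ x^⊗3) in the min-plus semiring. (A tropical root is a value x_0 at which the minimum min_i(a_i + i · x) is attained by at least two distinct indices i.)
Roots: {-1, 0, 6}

Each tropical root is a break point of the lower envelope of the lines y = a_i + i · x (there are 4 lines, with slopes 0, 1, ..., 3). Only the lines that attain the minimum somewhere contribute to roots; other lines are dominated. Here the surviving (envelope) indices are i = 3, i = 2, i = 1, i = 0.
Intersections between consecutive envelope lines give the roots: for adjacent envelope indices i < j the intersection is x = (a_i − a_j) / (j − i). Reading off the sorted break points: {-1, 0, 6}.
Verification: at each break x_0, at least two indices attain the minimum of min_i(a_i + i · x_0).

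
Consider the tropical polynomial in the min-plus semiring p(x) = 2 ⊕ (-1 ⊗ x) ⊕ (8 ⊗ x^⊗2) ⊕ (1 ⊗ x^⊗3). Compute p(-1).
p(-1) = -2

A tropical monomial a ⊗ x^⊗i evaluates to a + i · x. Evaluating each term at x = -1:
  Term 0 contributes 2 + 0 · -1 = 2
  Term 1 contributes -1 + 1 · -1 = -2
  Term 2 contributes 8 + 2 · -1 = 6
  Term 3 contributes 1 + 3 · -1 = -2
p(-1) = ⊕ of these = min[2, -2, 6, -2] = -2.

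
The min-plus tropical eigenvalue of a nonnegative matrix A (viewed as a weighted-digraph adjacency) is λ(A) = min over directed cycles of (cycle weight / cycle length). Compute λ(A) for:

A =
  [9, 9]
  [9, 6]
λ(A) = 6

Enumerate directed cycles and compute their means (weight / length). Sample:
  cycle 0 → 0: weight = 9, length = 1, mean = 9/1 ≈ 9.000
  cycle 1 → 1: weight = 6, length = 1, mean = 6/1 ≈ 6.000
  cycle 0 → 1 → 0: weight = 18, length = 2, mean = 18/2 ≈ 9.000
  cycle 1 → 0 → 1: weight = 18, length = 2, mean = 18/2 ≈ 9.000
Minimum mean = 6.000, attained e.g. along the cycle 1 → 1 with weight 6 and length 1. So λ(A) = 6/1 = 6.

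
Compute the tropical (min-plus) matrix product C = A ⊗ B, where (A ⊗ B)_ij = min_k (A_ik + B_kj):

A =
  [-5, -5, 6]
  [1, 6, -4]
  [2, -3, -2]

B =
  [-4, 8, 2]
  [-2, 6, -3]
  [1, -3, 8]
A ⊗ B =
  [-9, 1, -8]
  [-3, -7, 3]
  [-5, -5, -6]

Apply the min-plus product entry-by-entry:
  C[0][0] = min over k of (A[0][0] + B[0][0] = -5 + -4 = -9, A[0][1] + B[1][0] = -5 + -2 = -7, A[0][2] + B[2][0] = 6 + 1 = 7) = -9 (attained at k = 0)
  C[0][1] = min over k of (A[0][0] + B[0][1] = -5 + 8 = 3, A[0][1] + B[1][1] = -5 + 6 = 1, A[0][2] + B[2][1] = 6 + -3 = 3) = 1 (attained at k = 1)
  C[0][2] = min over k of (A[0][0] + B[0][2] = -5 + 2 = -3, A[0][1] + B[1][2] = -5 + -3 = -8, A[0][2] + B[2][2] = 6 + 8 = 14) = -8 (attained at k = 1)
  C[1][0] = min over k of (A[1][0] + B[0][0] = 1 + -4 = -3, A[1][1] + B[1][0] = 6 + -2 = 4, A[1][2] + B[2][0] = -4 + 1 = -3) = -3 (attained at k = 0)
  C[1][1] = min over k of (A[1][0] + B[0][1] = 1 + 8 = 9, A[1][1] + B[1][1] = 6 + 6 = 12, A[1][2] + B[2][1] = -4 + -3 = -7) = -7 (attained at k = 2)
  C[1][2] = min over k of (A[1][0] + B[0][2] = 1 + 2 = 3, A[1][1] + B[1][2] = 6 + -3 = 3, A[1][2] + B[2][2] = -4 + 8 = 4) = 3 (attained at k = 0)
  C[2][0] = min over k of (A[2][0] + B[0][0] = 2 + -4 = -2, A[2][1] + B[1][0] = -3 + -2 = -5, A[2][2] + B[2][0] = -2 + 1 = -1) = -5 (attained at k = 1)
  C[2][1] = min over k of (A[2][0] + B[0][1] = 2 + 8 = 10, A[2][1] + B[1][1] = -3 + 6 = 3, A[2][2] + B[2][1] = -2 + -3 = -5) = -5 (attained at k = 2)
  C[2][2] = min over k of (A[2][0] + B[0][2] = 2 + 2 = 4, A[2][1] + B[1][2] = -3 + -3 = -6, A[2][2] + B[2][2] = -2 + 8 = 6) = -6 (attained at k = 1)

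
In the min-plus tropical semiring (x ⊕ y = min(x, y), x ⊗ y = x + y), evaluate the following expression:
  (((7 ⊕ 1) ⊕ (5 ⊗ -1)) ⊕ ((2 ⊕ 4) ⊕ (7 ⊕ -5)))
(((7 ⊕ 1) ⊕ (5 ⊗ -1)) ⊕ ((2 ⊕ 4) ⊕ (7 ⊕ -5))) = -5

Expand innermost to outermost. Recall ⊕ takes the minimum of its arguments and ⊗ takes their sum. Working out the expression (((7 ⊕ 1) ⊕ (5 ⊗ -1)) ⊕ ((2 ⊕ 4) ⊕ (7 ⊕ -5))) gives -5.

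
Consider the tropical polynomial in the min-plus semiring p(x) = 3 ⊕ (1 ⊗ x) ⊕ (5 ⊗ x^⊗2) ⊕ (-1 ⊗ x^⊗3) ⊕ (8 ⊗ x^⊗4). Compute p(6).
p(6) = 3

A tropical monomial a ⊗ x^⊗i evaluates to a + i · x. Evaluating each term at x = 6:
  Term 0 contributes 3 + 0 · 6 = 3
  Term 1 contributes 1 + 1 · 6 = 7
  Term 2 contributes 5 + 2 · 6 = 17
  Term 3 contributes -1 + 3 · 6 = 17
  Term 4 contributes 8 + 4 · 6 = 32
p(6) = ⊕ of these = min[3, 7, 17, 17, 32] = 3.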